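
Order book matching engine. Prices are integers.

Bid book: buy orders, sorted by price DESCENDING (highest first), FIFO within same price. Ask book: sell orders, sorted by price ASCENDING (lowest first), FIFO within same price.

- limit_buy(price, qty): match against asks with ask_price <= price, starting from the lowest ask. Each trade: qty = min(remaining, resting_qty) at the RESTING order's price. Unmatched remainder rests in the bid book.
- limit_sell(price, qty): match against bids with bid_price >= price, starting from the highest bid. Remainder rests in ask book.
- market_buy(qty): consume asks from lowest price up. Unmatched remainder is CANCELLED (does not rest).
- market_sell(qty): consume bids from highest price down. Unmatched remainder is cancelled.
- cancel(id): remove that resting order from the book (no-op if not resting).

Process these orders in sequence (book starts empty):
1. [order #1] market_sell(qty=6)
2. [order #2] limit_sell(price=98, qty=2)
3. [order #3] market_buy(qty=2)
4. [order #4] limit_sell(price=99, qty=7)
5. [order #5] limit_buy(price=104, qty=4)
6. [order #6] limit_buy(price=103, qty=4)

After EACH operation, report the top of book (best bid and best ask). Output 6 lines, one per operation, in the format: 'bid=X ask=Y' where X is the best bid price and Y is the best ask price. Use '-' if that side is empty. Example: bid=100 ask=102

After op 1 [order #1] market_sell(qty=6): fills=none; bids=[-] asks=[-]
After op 2 [order #2] limit_sell(price=98, qty=2): fills=none; bids=[-] asks=[#2:2@98]
After op 3 [order #3] market_buy(qty=2): fills=#3x#2:2@98; bids=[-] asks=[-]
After op 4 [order #4] limit_sell(price=99, qty=7): fills=none; bids=[-] asks=[#4:7@99]
After op 5 [order #5] limit_buy(price=104, qty=4): fills=#5x#4:4@99; bids=[-] asks=[#4:3@99]
After op 6 [order #6] limit_buy(price=103, qty=4): fills=#6x#4:3@99; bids=[#6:1@103] asks=[-]

Answer: bid=- ask=-
bid=- ask=98
bid=- ask=-
bid=- ask=99
bid=- ask=99
bid=103 ask=-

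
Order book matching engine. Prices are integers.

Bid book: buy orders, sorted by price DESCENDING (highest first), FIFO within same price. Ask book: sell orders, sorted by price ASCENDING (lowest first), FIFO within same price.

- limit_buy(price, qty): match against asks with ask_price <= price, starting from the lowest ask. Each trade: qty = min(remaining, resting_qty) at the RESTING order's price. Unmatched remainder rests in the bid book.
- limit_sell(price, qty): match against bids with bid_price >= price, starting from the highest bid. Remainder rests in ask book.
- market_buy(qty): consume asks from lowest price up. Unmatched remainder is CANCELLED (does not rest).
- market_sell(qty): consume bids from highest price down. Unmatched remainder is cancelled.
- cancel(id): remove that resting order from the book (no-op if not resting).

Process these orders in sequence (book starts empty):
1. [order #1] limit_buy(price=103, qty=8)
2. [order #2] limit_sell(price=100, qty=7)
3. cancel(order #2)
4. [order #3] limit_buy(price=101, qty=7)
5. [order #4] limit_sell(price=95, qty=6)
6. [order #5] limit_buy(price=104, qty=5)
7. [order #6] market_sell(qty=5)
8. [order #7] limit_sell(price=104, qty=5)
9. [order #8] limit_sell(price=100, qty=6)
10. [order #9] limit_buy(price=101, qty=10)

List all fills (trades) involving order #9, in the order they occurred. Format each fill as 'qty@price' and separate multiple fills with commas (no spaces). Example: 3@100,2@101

Answer: 4@100

Derivation:
After op 1 [order #1] limit_buy(price=103, qty=8): fills=none; bids=[#1:8@103] asks=[-]
After op 2 [order #2] limit_sell(price=100, qty=7): fills=#1x#2:7@103; bids=[#1:1@103] asks=[-]
After op 3 cancel(order #2): fills=none; bids=[#1:1@103] asks=[-]
After op 4 [order #3] limit_buy(price=101, qty=7): fills=none; bids=[#1:1@103 #3:7@101] asks=[-]
After op 5 [order #4] limit_sell(price=95, qty=6): fills=#1x#4:1@103 #3x#4:5@101; bids=[#3:2@101] asks=[-]
After op 6 [order #5] limit_buy(price=104, qty=5): fills=none; bids=[#5:5@104 #3:2@101] asks=[-]
After op 7 [order #6] market_sell(qty=5): fills=#5x#6:5@104; bids=[#3:2@101] asks=[-]
After op 8 [order #7] limit_sell(price=104, qty=5): fills=none; bids=[#3:2@101] asks=[#7:5@104]
After op 9 [order #8] limit_sell(price=100, qty=6): fills=#3x#8:2@101; bids=[-] asks=[#8:4@100 #7:5@104]
After op 10 [order #9] limit_buy(price=101, qty=10): fills=#9x#8:4@100; bids=[#9:6@101] asks=[#7:5@104]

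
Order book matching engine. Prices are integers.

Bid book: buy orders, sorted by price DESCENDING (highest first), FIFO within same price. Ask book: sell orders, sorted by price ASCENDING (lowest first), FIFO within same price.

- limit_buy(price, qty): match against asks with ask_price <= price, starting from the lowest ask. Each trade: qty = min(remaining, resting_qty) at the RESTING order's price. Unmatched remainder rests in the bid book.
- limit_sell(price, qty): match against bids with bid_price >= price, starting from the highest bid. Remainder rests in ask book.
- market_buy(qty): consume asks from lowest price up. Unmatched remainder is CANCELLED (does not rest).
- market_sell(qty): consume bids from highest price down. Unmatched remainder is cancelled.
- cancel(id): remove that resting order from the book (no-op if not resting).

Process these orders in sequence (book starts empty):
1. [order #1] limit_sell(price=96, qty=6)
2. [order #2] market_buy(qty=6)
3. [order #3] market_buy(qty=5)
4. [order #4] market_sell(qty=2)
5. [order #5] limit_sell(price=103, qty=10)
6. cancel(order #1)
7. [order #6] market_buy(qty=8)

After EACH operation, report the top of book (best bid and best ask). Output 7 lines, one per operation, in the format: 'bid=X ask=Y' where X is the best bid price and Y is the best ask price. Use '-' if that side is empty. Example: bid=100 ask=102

Answer: bid=- ask=96
bid=- ask=-
bid=- ask=-
bid=- ask=-
bid=- ask=103
bid=- ask=103
bid=- ask=103

Derivation:
After op 1 [order #1] limit_sell(price=96, qty=6): fills=none; bids=[-] asks=[#1:6@96]
After op 2 [order #2] market_buy(qty=6): fills=#2x#1:6@96; bids=[-] asks=[-]
After op 3 [order #3] market_buy(qty=5): fills=none; bids=[-] asks=[-]
After op 4 [order #4] market_sell(qty=2): fills=none; bids=[-] asks=[-]
After op 5 [order #5] limit_sell(price=103, qty=10): fills=none; bids=[-] asks=[#5:10@103]
After op 6 cancel(order #1): fills=none; bids=[-] asks=[#5:10@103]
After op 7 [order #6] market_buy(qty=8): fills=#6x#5:8@103; bids=[-] asks=[#5:2@103]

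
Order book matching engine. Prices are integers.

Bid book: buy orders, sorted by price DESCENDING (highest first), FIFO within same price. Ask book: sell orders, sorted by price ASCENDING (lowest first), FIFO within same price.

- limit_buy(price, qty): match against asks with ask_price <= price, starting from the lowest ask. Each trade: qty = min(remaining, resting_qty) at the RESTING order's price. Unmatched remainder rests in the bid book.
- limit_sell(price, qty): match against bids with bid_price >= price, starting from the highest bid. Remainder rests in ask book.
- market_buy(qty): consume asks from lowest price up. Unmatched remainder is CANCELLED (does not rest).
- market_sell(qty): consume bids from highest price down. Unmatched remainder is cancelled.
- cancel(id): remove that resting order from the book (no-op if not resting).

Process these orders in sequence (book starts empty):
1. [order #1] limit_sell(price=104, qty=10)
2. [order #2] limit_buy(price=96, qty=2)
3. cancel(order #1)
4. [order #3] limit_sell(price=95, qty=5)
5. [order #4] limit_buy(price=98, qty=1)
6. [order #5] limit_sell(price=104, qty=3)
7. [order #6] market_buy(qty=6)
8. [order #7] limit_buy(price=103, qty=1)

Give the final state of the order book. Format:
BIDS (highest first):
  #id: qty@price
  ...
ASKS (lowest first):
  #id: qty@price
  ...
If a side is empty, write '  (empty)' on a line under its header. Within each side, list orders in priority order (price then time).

After op 1 [order #1] limit_sell(price=104, qty=10): fills=none; bids=[-] asks=[#1:10@104]
After op 2 [order #2] limit_buy(price=96, qty=2): fills=none; bids=[#2:2@96] asks=[#1:10@104]
After op 3 cancel(order #1): fills=none; bids=[#2:2@96] asks=[-]
After op 4 [order #3] limit_sell(price=95, qty=5): fills=#2x#3:2@96; bids=[-] asks=[#3:3@95]
After op 5 [order #4] limit_buy(price=98, qty=1): fills=#4x#3:1@95; bids=[-] asks=[#3:2@95]
After op 6 [order #5] limit_sell(price=104, qty=3): fills=none; bids=[-] asks=[#3:2@95 #5:3@104]
After op 7 [order #6] market_buy(qty=6): fills=#6x#3:2@95 #6x#5:3@104; bids=[-] asks=[-]
After op 8 [order #7] limit_buy(price=103, qty=1): fills=none; bids=[#7:1@103] asks=[-]

Answer: BIDS (highest first):
  #7: 1@103
ASKS (lowest first):
  (empty)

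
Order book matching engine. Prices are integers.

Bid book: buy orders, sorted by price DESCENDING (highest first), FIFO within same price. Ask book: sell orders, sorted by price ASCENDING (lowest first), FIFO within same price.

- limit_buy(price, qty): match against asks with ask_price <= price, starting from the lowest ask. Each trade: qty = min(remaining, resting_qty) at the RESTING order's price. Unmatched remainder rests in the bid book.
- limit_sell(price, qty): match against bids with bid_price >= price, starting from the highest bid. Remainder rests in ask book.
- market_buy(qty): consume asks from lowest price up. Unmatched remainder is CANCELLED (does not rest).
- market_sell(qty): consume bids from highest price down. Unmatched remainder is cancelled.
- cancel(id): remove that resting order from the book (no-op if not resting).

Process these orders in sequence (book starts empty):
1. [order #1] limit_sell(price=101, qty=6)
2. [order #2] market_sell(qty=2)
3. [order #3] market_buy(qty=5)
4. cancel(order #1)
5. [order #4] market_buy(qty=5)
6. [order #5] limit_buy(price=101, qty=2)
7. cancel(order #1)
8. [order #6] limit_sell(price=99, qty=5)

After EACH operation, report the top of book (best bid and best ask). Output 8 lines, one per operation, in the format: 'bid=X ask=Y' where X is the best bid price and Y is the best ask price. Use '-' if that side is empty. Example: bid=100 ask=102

After op 1 [order #1] limit_sell(price=101, qty=6): fills=none; bids=[-] asks=[#1:6@101]
After op 2 [order #2] market_sell(qty=2): fills=none; bids=[-] asks=[#1:6@101]
After op 3 [order #3] market_buy(qty=5): fills=#3x#1:5@101; bids=[-] asks=[#1:1@101]
After op 4 cancel(order #1): fills=none; bids=[-] asks=[-]
After op 5 [order #4] market_buy(qty=5): fills=none; bids=[-] asks=[-]
After op 6 [order #5] limit_buy(price=101, qty=2): fills=none; bids=[#5:2@101] asks=[-]
After op 7 cancel(order #1): fills=none; bids=[#5:2@101] asks=[-]
After op 8 [order #6] limit_sell(price=99, qty=5): fills=#5x#6:2@101; bids=[-] asks=[#6:3@99]

Answer: bid=- ask=101
bid=- ask=101
bid=- ask=101
bid=- ask=-
bid=- ask=-
bid=101 ask=-
bid=101 ask=-
bid=- ask=99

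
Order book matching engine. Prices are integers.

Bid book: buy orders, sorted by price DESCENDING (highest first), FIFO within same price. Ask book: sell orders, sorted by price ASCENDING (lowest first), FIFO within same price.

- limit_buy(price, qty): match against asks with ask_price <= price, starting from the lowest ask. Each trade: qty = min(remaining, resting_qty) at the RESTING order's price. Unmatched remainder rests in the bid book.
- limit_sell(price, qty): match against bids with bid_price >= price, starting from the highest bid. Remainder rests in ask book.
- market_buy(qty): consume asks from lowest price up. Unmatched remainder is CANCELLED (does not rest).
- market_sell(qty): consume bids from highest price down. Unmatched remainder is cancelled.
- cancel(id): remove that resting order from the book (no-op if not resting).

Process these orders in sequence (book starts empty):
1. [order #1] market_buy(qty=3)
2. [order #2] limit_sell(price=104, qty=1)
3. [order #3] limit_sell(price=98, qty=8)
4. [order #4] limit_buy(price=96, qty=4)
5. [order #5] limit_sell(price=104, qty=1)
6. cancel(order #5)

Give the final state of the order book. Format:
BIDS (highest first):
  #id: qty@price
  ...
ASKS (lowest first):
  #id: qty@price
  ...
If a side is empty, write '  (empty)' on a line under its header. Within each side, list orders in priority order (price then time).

Answer: BIDS (highest first):
  #4: 4@96
ASKS (lowest first):
  #3: 8@98
  #2: 1@104

Derivation:
After op 1 [order #1] market_buy(qty=3): fills=none; bids=[-] asks=[-]
After op 2 [order #2] limit_sell(price=104, qty=1): fills=none; bids=[-] asks=[#2:1@104]
After op 3 [order #3] limit_sell(price=98, qty=8): fills=none; bids=[-] asks=[#3:8@98 #2:1@104]
After op 4 [order #4] limit_buy(price=96, qty=4): fills=none; bids=[#4:4@96] asks=[#3:8@98 #2:1@104]
After op 5 [order #5] limit_sell(price=104, qty=1): fills=none; bids=[#4:4@96] asks=[#3:8@98 #2:1@104 #5:1@104]
After op 6 cancel(order #5): fills=none; bids=[#4:4@96] asks=[#3:8@98 #2:1@104]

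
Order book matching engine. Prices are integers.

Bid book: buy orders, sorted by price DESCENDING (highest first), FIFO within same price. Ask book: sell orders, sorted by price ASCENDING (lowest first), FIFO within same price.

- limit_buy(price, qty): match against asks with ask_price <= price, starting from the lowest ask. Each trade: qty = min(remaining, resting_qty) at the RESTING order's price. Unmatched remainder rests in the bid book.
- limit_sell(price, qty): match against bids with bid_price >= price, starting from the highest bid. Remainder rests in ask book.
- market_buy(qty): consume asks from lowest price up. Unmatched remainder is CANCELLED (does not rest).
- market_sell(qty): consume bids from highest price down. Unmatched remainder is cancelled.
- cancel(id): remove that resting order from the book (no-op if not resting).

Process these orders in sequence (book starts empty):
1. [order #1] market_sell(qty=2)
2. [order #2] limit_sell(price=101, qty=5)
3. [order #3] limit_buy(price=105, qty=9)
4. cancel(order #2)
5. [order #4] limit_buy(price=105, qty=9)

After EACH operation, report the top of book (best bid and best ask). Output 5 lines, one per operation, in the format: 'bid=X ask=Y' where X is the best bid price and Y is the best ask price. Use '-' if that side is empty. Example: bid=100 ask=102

Answer: bid=- ask=-
bid=- ask=101
bid=105 ask=-
bid=105 ask=-
bid=105 ask=-

Derivation:
After op 1 [order #1] market_sell(qty=2): fills=none; bids=[-] asks=[-]
After op 2 [order #2] limit_sell(price=101, qty=5): fills=none; bids=[-] asks=[#2:5@101]
After op 3 [order #3] limit_buy(price=105, qty=9): fills=#3x#2:5@101; bids=[#3:4@105] asks=[-]
After op 4 cancel(order #2): fills=none; bids=[#3:4@105] asks=[-]
After op 5 [order #4] limit_buy(price=105, qty=9): fills=none; bids=[#3:4@105 #4:9@105] asks=[-]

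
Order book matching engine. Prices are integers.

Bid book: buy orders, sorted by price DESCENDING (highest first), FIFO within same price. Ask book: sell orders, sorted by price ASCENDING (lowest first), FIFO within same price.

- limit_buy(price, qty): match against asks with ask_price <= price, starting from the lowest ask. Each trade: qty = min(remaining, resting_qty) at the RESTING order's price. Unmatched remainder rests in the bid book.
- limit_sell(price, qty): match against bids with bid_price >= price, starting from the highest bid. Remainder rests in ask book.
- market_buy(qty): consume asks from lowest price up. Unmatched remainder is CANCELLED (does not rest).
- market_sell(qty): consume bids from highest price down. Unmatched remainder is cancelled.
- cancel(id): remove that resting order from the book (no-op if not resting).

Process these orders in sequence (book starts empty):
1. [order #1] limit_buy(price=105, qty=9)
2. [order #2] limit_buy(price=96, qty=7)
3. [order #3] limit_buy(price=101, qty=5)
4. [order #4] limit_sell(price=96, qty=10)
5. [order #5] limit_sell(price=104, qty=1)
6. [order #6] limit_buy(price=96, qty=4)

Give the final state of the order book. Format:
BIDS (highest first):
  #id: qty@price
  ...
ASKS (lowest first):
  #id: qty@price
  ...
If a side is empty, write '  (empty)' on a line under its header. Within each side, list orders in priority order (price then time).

After op 1 [order #1] limit_buy(price=105, qty=9): fills=none; bids=[#1:9@105] asks=[-]
After op 2 [order #2] limit_buy(price=96, qty=7): fills=none; bids=[#1:9@105 #2:7@96] asks=[-]
After op 3 [order #3] limit_buy(price=101, qty=5): fills=none; bids=[#1:9@105 #3:5@101 #2:7@96] asks=[-]
After op 4 [order #4] limit_sell(price=96, qty=10): fills=#1x#4:9@105 #3x#4:1@101; bids=[#3:4@101 #2:7@96] asks=[-]
After op 5 [order #5] limit_sell(price=104, qty=1): fills=none; bids=[#3:4@101 #2:7@96] asks=[#5:1@104]
After op 6 [order #6] limit_buy(price=96, qty=4): fills=none; bids=[#3:4@101 #2:7@96 #6:4@96] asks=[#5:1@104]

Answer: BIDS (highest first):
  #3: 4@101
  #2: 7@96
  #6: 4@96
ASKS (lowest first):
  #5: 1@104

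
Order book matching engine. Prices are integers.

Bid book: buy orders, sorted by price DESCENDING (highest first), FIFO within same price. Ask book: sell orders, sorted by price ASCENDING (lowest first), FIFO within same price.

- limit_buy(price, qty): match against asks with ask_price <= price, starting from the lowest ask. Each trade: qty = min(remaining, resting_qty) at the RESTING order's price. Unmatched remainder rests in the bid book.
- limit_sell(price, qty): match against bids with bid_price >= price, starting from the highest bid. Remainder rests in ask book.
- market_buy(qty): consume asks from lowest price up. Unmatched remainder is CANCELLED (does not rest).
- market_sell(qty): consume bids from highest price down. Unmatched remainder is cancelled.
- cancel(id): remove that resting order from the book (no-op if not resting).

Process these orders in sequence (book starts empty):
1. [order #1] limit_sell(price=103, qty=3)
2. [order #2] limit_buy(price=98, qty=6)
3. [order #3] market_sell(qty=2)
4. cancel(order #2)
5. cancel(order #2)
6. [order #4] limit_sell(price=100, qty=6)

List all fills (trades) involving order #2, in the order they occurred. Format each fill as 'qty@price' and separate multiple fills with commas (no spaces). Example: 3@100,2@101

Answer: 2@98

Derivation:
After op 1 [order #1] limit_sell(price=103, qty=3): fills=none; bids=[-] asks=[#1:3@103]
After op 2 [order #2] limit_buy(price=98, qty=6): fills=none; bids=[#2:6@98] asks=[#1:3@103]
After op 3 [order #3] market_sell(qty=2): fills=#2x#3:2@98; bids=[#2:4@98] asks=[#1:3@103]
After op 4 cancel(order #2): fills=none; bids=[-] asks=[#1:3@103]
After op 5 cancel(order #2): fills=none; bids=[-] asks=[#1:3@103]
After op 6 [order #4] limit_sell(price=100, qty=6): fills=none; bids=[-] asks=[#4:6@100 #1:3@103]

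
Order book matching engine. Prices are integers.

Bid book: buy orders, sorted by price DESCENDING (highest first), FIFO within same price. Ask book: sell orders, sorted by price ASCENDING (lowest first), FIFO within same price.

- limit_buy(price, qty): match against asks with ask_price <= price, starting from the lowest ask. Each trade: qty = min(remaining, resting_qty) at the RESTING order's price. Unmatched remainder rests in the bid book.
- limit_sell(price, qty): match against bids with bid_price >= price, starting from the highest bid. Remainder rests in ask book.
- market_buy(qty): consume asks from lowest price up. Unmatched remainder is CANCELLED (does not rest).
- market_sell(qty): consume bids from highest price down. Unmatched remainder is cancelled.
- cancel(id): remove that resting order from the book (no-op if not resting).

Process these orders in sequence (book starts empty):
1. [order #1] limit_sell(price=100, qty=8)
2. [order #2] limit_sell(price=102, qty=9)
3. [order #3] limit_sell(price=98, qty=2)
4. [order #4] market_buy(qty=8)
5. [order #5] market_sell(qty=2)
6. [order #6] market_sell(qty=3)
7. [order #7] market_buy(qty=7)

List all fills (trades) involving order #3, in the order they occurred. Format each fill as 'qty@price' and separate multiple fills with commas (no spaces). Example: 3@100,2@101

After op 1 [order #1] limit_sell(price=100, qty=8): fills=none; bids=[-] asks=[#1:8@100]
After op 2 [order #2] limit_sell(price=102, qty=9): fills=none; bids=[-] asks=[#1:8@100 #2:9@102]
After op 3 [order #3] limit_sell(price=98, qty=2): fills=none; bids=[-] asks=[#3:2@98 #1:8@100 #2:9@102]
After op 4 [order #4] market_buy(qty=8): fills=#4x#3:2@98 #4x#1:6@100; bids=[-] asks=[#1:2@100 #2:9@102]
After op 5 [order #5] market_sell(qty=2): fills=none; bids=[-] asks=[#1:2@100 #2:9@102]
After op 6 [order #6] market_sell(qty=3): fills=none; bids=[-] asks=[#1:2@100 #2:9@102]
After op 7 [order #7] market_buy(qty=7): fills=#7x#1:2@100 #7x#2:5@102; bids=[-] asks=[#2:4@102]

Answer: 2@98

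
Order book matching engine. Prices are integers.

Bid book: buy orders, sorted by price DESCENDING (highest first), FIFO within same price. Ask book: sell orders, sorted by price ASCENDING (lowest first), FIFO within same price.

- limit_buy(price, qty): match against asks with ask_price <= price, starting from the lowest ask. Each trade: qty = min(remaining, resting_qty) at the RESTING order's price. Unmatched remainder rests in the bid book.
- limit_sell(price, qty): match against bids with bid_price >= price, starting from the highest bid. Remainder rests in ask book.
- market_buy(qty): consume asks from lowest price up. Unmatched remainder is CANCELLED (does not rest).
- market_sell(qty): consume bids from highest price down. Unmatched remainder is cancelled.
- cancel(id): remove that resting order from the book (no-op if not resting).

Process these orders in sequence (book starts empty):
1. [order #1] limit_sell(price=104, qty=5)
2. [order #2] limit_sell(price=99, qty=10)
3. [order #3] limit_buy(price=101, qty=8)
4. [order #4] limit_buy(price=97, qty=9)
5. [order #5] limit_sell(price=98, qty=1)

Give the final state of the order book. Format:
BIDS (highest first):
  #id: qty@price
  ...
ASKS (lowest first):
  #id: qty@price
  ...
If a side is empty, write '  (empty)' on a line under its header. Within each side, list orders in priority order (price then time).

After op 1 [order #1] limit_sell(price=104, qty=5): fills=none; bids=[-] asks=[#1:5@104]
After op 2 [order #2] limit_sell(price=99, qty=10): fills=none; bids=[-] asks=[#2:10@99 #1:5@104]
After op 3 [order #3] limit_buy(price=101, qty=8): fills=#3x#2:8@99; bids=[-] asks=[#2:2@99 #1:5@104]
After op 4 [order #4] limit_buy(price=97, qty=9): fills=none; bids=[#4:9@97] asks=[#2:2@99 #1:5@104]
After op 5 [order #5] limit_sell(price=98, qty=1): fills=none; bids=[#4:9@97] asks=[#5:1@98 #2:2@99 #1:5@104]

Answer: BIDS (highest first):
  #4: 9@97
ASKS (lowest first):
  #5: 1@98
  #2: 2@99
  #1: 5@104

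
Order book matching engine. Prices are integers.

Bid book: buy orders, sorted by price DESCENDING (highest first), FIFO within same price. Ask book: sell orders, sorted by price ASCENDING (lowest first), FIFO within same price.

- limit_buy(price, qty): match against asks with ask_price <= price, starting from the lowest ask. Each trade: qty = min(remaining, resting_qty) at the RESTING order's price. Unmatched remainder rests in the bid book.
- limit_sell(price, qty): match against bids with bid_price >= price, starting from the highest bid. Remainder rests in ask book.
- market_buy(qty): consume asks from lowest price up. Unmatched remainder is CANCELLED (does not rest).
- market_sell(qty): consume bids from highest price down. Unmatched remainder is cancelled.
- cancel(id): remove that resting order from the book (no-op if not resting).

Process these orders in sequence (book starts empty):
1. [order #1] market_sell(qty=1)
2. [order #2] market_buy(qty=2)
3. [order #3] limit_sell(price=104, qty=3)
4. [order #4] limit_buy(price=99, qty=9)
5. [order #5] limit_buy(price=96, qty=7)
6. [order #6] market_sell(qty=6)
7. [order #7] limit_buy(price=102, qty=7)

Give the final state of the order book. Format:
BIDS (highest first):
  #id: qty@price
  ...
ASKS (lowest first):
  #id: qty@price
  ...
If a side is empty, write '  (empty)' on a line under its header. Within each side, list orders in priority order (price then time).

Answer: BIDS (highest first):
  #7: 7@102
  #4: 3@99
  #5: 7@96
ASKS (lowest first):
  #3: 3@104

Derivation:
After op 1 [order #1] market_sell(qty=1): fills=none; bids=[-] asks=[-]
After op 2 [order #2] market_buy(qty=2): fills=none; bids=[-] asks=[-]
After op 3 [order #3] limit_sell(price=104, qty=3): fills=none; bids=[-] asks=[#3:3@104]
After op 4 [order #4] limit_buy(price=99, qty=9): fills=none; bids=[#4:9@99] asks=[#3:3@104]
After op 5 [order #5] limit_buy(price=96, qty=7): fills=none; bids=[#4:9@99 #5:7@96] asks=[#3:3@104]
After op 6 [order #6] market_sell(qty=6): fills=#4x#6:6@99; bids=[#4:3@99 #5:7@96] asks=[#3:3@104]
After op 7 [order #7] limit_buy(price=102, qty=7): fills=none; bids=[#7:7@102 #4:3@99 #5:7@96] asks=[#3:3@104]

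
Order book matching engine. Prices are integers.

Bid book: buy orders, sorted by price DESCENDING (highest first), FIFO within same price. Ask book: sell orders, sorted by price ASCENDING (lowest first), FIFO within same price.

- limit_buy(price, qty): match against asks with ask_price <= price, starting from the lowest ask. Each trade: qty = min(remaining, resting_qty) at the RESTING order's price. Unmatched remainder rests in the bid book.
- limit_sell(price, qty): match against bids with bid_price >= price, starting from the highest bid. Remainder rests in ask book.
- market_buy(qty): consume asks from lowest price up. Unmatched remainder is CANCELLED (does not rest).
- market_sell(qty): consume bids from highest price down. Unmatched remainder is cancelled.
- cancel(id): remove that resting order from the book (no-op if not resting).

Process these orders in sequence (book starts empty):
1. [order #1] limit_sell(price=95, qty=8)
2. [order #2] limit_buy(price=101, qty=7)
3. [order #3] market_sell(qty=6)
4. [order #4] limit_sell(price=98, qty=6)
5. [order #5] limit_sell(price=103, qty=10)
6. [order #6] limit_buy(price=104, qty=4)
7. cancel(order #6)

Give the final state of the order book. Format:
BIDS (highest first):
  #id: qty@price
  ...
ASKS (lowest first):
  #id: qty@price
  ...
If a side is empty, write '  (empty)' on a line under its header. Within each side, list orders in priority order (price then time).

Answer: BIDS (highest first):
  (empty)
ASKS (lowest first):
  #4: 3@98
  #5: 10@103

Derivation:
After op 1 [order #1] limit_sell(price=95, qty=8): fills=none; bids=[-] asks=[#1:8@95]
After op 2 [order #2] limit_buy(price=101, qty=7): fills=#2x#1:7@95; bids=[-] asks=[#1:1@95]
After op 3 [order #3] market_sell(qty=6): fills=none; bids=[-] asks=[#1:1@95]
After op 4 [order #4] limit_sell(price=98, qty=6): fills=none; bids=[-] asks=[#1:1@95 #4:6@98]
After op 5 [order #5] limit_sell(price=103, qty=10): fills=none; bids=[-] asks=[#1:1@95 #4:6@98 #5:10@103]
After op 6 [order #6] limit_buy(price=104, qty=4): fills=#6x#1:1@95 #6x#4:3@98; bids=[-] asks=[#4:3@98 #5:10@103]
After op 7 cancel(order #6): fills=none; bids=[-] asks=[#4:3@98 #5:10@103]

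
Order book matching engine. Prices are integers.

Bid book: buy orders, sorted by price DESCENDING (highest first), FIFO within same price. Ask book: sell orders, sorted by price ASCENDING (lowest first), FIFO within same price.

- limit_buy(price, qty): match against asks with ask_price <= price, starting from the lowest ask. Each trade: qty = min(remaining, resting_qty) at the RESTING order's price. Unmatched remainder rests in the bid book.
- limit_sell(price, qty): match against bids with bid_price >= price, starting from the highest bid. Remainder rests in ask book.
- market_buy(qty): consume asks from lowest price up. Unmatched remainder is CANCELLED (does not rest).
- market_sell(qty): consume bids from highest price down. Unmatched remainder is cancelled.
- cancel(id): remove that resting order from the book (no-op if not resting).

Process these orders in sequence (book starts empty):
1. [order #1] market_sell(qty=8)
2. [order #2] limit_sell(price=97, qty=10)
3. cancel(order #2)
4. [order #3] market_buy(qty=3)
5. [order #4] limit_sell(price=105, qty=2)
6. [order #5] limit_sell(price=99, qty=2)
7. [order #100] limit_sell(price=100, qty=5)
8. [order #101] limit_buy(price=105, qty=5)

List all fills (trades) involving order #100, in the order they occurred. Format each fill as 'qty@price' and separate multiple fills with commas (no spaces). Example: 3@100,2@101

Answer: 3@100

Derivation:
After op 1 [order #1] market_sell(qty=8): fills=none; bids=[-] asks=[-]
After op 2 [order #2] limit_sell(price=97, qty=10): fills=none; bids=[-] asks=[#2:10@97]
After op 3 cancel(order #2): fills=none; bids=[-] asks=[-]
After op 4 [order #3] market_buy(qty=3): fills=none; bids=[-] asks=[-]
After op 5 [order #4] limit_sell(price=105, qty=2): fills=none; bids=[-] asks=[#4:2@105]
After op 6 [order #5] limit_sell(price=99, qty=2): fills=none; bids=[-] asks=[#5:2@99 #4:2@105]
After op 7 [order #100] limit_sell(price=100, qty=5): fills=none; bids=[-] asks=[#5:2@99 #100:5@100 #4:2@105]
After op 8 [order #101] limit_buy(price=105, qty=5): fills=#101x#5:2@99 #101x#100:3@100; bids=[-] asks=[#100:2@100 #4:2@105]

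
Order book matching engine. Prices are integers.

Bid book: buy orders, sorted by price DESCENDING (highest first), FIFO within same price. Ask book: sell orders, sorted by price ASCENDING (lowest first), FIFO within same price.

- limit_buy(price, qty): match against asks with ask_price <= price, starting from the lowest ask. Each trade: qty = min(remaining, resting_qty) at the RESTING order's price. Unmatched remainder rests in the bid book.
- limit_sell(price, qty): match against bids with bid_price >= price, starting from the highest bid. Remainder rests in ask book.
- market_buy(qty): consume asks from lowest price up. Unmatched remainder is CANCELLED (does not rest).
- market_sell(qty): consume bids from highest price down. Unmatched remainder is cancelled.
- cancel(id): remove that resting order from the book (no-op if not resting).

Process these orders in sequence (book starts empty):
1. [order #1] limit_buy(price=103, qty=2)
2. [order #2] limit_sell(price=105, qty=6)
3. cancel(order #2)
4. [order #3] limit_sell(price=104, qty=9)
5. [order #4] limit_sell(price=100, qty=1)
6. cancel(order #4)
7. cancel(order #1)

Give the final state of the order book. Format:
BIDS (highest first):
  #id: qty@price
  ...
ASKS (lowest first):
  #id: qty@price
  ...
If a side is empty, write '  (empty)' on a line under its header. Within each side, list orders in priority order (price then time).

After op 1 [order #1] limit_buy(price=103, qty=2): fills=none; bids=[#1:2@103] asks=[-]
After op 2 [order #2] limit_sell(price=105, qty=6): fills=none; bids=[#1:2@103] asks=[#2:6@105]
After op 3 cancel(order #2): fills=none; bids=[#1:2@103] asks=[-]
After op 4 [order #3] limit_sell(price=104, qty=9): fills=none; bids=[#1:2@103] asks=[#3:9@104]
After op 5 [order #4] limit_sell(price=100, qty=1): fills=#1x#4:1@103; bids=[#1:1@103] asks=[#3:9@104]
After op 6 cancel(order #4): fills=none; bids=[#1:1@103] asks=[#3:9@104]
After op 7 cancel(order #1): fills=none; bids=[-] asks=[#3:9@104]

Answer: BIDS (highest first):
  (empty)
ASKS (lowest first):
  #3: 9@104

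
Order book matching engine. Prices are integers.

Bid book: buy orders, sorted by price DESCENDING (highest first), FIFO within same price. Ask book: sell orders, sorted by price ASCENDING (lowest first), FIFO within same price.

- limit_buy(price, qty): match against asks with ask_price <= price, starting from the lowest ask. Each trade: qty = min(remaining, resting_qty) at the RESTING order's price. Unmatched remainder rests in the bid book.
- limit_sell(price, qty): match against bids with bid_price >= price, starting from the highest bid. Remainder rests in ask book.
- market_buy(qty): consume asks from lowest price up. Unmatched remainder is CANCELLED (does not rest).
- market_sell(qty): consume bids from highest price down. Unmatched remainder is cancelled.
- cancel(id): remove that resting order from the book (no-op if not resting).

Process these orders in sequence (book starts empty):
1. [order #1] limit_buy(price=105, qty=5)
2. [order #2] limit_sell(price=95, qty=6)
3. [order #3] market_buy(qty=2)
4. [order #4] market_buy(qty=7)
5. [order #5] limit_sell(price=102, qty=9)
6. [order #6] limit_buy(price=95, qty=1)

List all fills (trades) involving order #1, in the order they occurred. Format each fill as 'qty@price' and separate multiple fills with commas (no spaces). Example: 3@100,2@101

After op 1 [order #1] limit_buy(price=105, qty=5): fills=none; bids=[#1:5@105] asks=[-]
After op 2 [order #2] limit_sell(price=95, qty=6): fills=#1x#2:5@105; bids=[-] asks=[#2:1@95]
After op 3 [order #3] market_buy(qty=2): fills=#3x#2:1@95; bids=[-] asks=[-]
After op 4 [order #4] market_buy(qty=7): fills=none; bids=[-] asks=[-]
After op 5 [order #5] limit_sell(price=102, qty=9): fills=none; bids=[-] asks=[#5:9@102]
After op 6 [order #6] limit_buy(price=95, qty=1): fills=none; bids=[#6:1@95] asks=[#5:9@102]

Answer: 5@105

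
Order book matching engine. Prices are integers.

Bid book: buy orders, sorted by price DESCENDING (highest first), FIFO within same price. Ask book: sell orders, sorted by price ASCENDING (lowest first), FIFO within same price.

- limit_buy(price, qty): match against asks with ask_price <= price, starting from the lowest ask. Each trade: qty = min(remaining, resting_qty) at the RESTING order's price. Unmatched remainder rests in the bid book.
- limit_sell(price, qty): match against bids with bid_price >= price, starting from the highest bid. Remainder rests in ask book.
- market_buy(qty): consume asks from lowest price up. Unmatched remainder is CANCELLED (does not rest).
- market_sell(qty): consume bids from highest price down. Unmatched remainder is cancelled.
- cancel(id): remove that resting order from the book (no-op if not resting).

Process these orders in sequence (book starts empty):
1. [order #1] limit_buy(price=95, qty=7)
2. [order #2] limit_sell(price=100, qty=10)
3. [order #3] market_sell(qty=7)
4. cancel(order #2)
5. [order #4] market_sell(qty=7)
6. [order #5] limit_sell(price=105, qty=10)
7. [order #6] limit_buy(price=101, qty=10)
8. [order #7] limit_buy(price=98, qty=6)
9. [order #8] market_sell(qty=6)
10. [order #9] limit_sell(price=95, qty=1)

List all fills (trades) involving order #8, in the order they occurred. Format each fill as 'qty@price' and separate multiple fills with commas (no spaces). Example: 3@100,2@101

After op 1 [order #1] limit_buy(price=95, qty=7): fills=none; bids=[#1:7@95] asks=[-]
After op 2 [order #2] limit_sell(price=100, qty=10): fills=none; bids=[#1:7@95] asks=[#2:10@100]
After op 3 [order #3] market_sell(qty=7): fills=#1x#3:7@95; bids=[-] asks=[#2:10@100]
After op 4 cancel(order #2): fills=none; bids=[-] asks=[-]
After op 5 [order #4] market_sell(qty=7): fills=none; bids=[-] asks=[-]
After op 6 [order #5] limit_sell(price=105, qty=10): fills=none; bids=[-] asks=[#5:10@105]
After op 7 [order #6] limit_buy(price=101, qty=10): fills=none; bids=[#6:10@101] asks=[#5:10@105]
After op 8 [order #7] limit_buy(price=98, qty=6): fills=none; bids=[#6:10@101 #7:6@98] asks=[#5:10@105]
After op 9 [order #8] market_sell(qty=6): fills=#6x#8:6@101; bids=[#6:4@101 #7:6@98] asks=[#5:10@105]
After op 10 [order #9] limit_sell(price=95, qty=1): fills=#6x#9:1@101; bids=[#6:3@101 #7:6@98] asks=[#5:10@105]

Answer: 6@101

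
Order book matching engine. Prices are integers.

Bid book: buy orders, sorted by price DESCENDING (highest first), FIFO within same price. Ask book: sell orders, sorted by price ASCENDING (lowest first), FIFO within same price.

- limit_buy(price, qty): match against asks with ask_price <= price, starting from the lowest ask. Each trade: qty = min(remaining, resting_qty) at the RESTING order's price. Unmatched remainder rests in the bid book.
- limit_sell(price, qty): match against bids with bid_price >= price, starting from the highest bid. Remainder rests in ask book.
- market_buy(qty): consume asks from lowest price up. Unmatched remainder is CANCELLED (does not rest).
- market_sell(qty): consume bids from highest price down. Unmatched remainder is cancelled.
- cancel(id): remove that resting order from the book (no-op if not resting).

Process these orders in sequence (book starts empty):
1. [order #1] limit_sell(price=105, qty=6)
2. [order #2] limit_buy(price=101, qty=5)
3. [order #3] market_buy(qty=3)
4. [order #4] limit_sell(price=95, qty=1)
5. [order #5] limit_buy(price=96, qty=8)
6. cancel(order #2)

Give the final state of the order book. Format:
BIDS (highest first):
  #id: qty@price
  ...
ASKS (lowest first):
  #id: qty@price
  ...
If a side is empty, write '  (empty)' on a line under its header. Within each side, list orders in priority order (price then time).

After op 1 [order #1] limit_sell(price=105, qty=6): fills=none; bids=[-] asks=[#1:6@105]
After op 2 [order #2] limit_buy(price=101, qty=5): fills=none; bids=[#2:5@101] asks=[#1:6@105]
After op 3 [order #3] market_buy(qty=3): fills=#3x#1:3@105; bids=[#2:5@101] asks=[#1:3@105]
After op 4 [order #4] limit_sell(price=95, qty=1): fills=#2x#4:1@101; bids=[#2:4@101] asks=[#1:3@105]
After op 5 [order #5] limit_buy(price=96, qty=8): fills=none; bids=[#2:4@101 #5:8@96] asks=[#1:3@105]
After op 6 cancel(order #2): fills=none; bids=[#5:8@96] asks=[#1:3@105]

Answer: BIDS (highest first):
  #5: 8@96
ASKS (lowest first):
  #1: 3@105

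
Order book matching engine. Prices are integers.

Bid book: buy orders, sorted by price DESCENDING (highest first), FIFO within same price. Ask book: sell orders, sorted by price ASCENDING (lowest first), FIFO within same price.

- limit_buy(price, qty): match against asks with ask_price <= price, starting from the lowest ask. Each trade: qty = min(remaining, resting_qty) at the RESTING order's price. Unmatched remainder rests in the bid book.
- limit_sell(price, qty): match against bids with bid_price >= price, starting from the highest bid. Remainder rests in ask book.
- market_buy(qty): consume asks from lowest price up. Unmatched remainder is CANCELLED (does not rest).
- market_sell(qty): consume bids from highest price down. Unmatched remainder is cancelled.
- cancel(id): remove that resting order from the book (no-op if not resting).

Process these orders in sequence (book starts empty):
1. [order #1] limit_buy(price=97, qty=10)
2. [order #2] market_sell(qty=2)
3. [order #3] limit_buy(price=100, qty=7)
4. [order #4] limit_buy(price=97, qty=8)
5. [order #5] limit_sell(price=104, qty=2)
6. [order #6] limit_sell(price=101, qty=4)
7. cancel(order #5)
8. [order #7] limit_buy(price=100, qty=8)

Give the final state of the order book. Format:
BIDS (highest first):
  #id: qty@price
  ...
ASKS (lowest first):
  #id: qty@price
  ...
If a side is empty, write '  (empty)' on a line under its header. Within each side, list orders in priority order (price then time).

After op 1 [order #1] limit_buy(price=97, qty=10): fills=none; bids=[#1:10@97] asks=[-]
After op 2 [order #2] market_sell(qty=2): fills=#1x#2:2@97; bids=[#1:8@97] asks=[-]
After op 3 [order #3] limit_buy(price=100, qty=7): fills=none; bids=[#3:7@100 #1:8@97] asks=[-]
After op 4 [order #4] limit_buy(price=97, qty=8): fills=none; bids=[#3:7@100 #1:8@97 #4:8@97] asks=[-]
After op 5 [order #5] limit_sell(price=104, qty=2): fills=none; bids=[#3:7@100 #1:8@97 #4:8@97] asks=[#5:2@104]
After op 6 [order #6] limit_sell(price=101, qty=4): fills=none; bids=[#3:7@100 #1:8@97 #4:8@97] asks=[#6:4@101 #5:2@104]
After op 7 cancel(order #5): fills=none; bids=[#3:7@100 #1:8@97 #4:8@97] asks=[#6:4@101]
After op 8 [order #7] limit_buy(price=100, qty=8): fills=none; bids=[#3:7@100 #7:8@100 #1:8@97 #4:8@97] asks=[#6:4@101]

Answer: BIDS (highest first):
  #3: 7@100
  #7: 8@100
  #1: 8@97
  #4: 8@97
ASKS (lowest first):
  #6: 4@101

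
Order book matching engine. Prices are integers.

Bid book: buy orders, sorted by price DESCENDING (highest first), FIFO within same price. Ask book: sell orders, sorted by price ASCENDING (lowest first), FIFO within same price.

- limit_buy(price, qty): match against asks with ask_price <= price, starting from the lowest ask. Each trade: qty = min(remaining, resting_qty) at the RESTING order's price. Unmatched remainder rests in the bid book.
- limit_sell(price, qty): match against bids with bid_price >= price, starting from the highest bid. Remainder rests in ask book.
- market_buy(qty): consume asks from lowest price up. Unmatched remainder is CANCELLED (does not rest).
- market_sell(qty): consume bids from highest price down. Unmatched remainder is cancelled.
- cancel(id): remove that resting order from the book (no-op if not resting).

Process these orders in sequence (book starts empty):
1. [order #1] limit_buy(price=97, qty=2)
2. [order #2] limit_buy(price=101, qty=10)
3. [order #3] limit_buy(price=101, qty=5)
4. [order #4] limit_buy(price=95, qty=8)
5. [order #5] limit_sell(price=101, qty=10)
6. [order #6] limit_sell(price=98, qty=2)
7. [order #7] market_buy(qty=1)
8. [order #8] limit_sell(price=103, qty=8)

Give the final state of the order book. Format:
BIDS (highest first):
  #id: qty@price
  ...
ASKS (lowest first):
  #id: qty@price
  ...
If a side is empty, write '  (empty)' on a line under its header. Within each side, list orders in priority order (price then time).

Answer: BIDS (highest first):
  #3: 3@101
  #1: 2@97
  #4: 8@95
ASKS (lowest first):
  #8: 8@103

Derivation:
After op 1 [order #1] limit_buy(price=97, qty=2): fills=none; bids=[#1:2@97] asks=[-]
After op 2 [order #2] limit_buy(price=101, qty=10): fills=none; bids=[#2:10@101 #1:2@97] asks=[-]
After op 3 [order #3] limit_buy(price=101, qty=5): fills=none; bids=[#2:10@101 #3:5@101 #1:2@97] asks=[-]
After op 4 [order #4] limit_buy(price=95, qty=8): fills=none; bids=[#2:10@101 #3:5@101 #1:2@97 #4:8@95] asks=[-]
After op 5 [order #5] limit_sell(price=101, qty=10): fills=#2x#5:10@101; bids=[#3:5@101 #1:2@97 #4:8@95] asks=[-]
After op 6 [order #6] limit_sell(price=98, qty=2): fills=#3x#6:2@101; bids=[#3:3@101 #1:2@97 #4:8@95] asks=[-]
After op 7 [order #7] market_buy(qty=1): fills=none; bids=[#3:3@101 #1:2@97 #4:8@95] asks=[-]
After op 8 [order #8] limit_sell(price=103, qty=8): fills=none; bids=[#3:3@101 #1:2@97 #4:8@95] asks=[#8:8@103]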